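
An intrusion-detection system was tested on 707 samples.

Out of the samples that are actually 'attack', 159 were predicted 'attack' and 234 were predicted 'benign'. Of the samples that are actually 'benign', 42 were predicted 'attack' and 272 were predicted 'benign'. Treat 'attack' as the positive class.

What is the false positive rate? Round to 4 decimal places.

0.1338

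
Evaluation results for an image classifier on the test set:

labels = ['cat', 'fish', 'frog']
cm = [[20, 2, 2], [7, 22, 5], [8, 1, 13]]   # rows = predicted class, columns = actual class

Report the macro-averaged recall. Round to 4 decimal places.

0.7005

Per-class recall (TP/(TP+FN)):
  cat: TP=20, FN=7+8=15 → 20/35 = 0.57143
  fish: TP=22, FN=2+1=3 → 22/25 = 0.88000
  frog: TP=13, FN=2+5=7 → 13/20 = 0.65000
Macro-recall = mean = (0.57143 + 0.88000 + 0.65000) / 3 = 0.7005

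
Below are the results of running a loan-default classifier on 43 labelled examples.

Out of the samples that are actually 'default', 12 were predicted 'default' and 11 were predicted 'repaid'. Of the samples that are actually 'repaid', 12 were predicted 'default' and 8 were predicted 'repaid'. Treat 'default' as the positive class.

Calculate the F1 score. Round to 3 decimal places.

Precision = TP/(TP+FP) = 12/24 = 0.5000
Recall = TP/(TP+FN) = 12/23 = 0.5217
F1 = 2·TP/(2·TP+FP+FN) = 24/47 = 0.511

0.511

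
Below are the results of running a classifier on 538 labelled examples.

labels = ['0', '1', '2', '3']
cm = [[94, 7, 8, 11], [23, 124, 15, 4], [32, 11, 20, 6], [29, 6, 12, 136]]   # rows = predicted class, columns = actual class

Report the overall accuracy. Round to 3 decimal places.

0.695

Accuracy = trace / total = (94+124+20+136=374) / 538 = 374/538 = 0.695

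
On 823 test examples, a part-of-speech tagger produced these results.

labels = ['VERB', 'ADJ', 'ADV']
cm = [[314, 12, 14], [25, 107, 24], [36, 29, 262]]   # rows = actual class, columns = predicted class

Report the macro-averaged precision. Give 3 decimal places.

0.811

Per-class precision (TP/(TP+FP)):
  VERB: TP=314, FP=25+36=61 → 314/375 = 0.8373
  ADJ: TP=107, FP=12+29=41 → 107/148 = 0.7230
  ADV: TP=262, FP=14+24=38 → 262/300 = 0.8733
Macro-precision = mean = (0.8373 + 0.7230 + 0.8733) / 3 = 0.811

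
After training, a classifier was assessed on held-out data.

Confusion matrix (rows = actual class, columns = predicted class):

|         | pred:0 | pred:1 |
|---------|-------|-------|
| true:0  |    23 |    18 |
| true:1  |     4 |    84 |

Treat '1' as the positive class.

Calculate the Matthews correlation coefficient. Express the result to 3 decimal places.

0.590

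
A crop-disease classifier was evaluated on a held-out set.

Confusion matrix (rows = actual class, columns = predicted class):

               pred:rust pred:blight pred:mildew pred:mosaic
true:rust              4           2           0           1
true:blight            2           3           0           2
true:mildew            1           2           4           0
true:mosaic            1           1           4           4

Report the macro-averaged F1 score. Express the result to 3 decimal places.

Per-class F1 score (2·TP/(2·TP+FP+FN)):
  rust: TP=4, FP=2+1+1=4, FN=2+0+1=3 → 8/15 = 0.5333
  blight: TP=3, FP=2+2+1=5, FN=2+0+2=4 → 6/15 = 0.4000
  mildew: TP=4, FP=0+0+4=4, FN=1+2+0=3 → 8/15 = 0.5333
  mosaic: TP=4, FP=1+2+0=3, FN=1+1+4=6 → 8/17 = 0.4706
Macro-F1 score = mean = (0.5333 + 0.4000 + 0.5333 + 0.4706) / 4 = 0.484

0.484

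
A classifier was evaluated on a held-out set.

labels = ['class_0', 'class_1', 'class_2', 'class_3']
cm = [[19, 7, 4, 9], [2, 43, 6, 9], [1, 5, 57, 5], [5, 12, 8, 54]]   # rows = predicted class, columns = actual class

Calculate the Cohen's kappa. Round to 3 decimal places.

Observed agreement pₒ = trace/N = 173/246 = 0.7033
Expected agreement pₑ = Σ (rowᵢ·colᵢ)/N² = (27·39 + 67·60 + 75·68 + 77·79)/246² = 0.2686
κ = (pₒ − pₑ)/(1 − pₑ) = (0.7033 − 0.2686)/(1 − 0.2686) = 0.594

0.594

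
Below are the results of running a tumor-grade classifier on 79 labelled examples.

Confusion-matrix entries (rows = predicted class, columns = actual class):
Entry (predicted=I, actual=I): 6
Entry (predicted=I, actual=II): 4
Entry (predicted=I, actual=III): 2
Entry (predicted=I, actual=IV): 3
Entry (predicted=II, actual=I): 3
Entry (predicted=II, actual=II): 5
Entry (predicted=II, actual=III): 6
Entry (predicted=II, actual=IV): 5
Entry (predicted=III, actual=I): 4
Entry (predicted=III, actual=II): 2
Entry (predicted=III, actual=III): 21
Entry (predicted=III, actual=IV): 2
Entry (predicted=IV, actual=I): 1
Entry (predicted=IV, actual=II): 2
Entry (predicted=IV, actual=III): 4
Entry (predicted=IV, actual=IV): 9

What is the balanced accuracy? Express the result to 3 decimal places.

Balanced accuracy = mean of per-class recall.
  I: recall = 6/14 = 0.4286
  II: recall = 5/13 = 0.3846
  III: recall = 21/33 = 0.6364
  IV: recall = 9/19 = 0.4737
Mean = (0.4286 + 0.3846 + 0.6364 + 0.4737) / 4 = 0.481

0.481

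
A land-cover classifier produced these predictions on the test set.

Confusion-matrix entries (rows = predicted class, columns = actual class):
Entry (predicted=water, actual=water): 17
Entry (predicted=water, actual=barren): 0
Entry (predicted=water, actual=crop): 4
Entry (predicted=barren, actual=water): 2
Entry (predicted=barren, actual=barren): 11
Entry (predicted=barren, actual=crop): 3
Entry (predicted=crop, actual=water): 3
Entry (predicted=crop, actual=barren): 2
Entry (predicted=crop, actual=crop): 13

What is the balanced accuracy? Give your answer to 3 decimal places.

0.756

Balanced accuracy = mean of per-class recall.
  water: recall = 17/22 = 0.7727
  barren: recall = 11/13 = 0.8462
  crop: recall = 13/20 = 0.6500
Mean = (0.7727 + 0.8462 + 0.6500) / 3 = 0.756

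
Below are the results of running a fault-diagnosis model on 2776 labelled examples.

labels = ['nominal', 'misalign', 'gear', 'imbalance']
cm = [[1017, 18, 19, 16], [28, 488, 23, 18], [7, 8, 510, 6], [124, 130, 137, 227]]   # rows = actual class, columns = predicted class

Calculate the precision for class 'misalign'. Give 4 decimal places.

0.7578

precision = TP/(TP+FP).
misalign: TP=488, FP=18+8+130=156 → 488/644 = 0.75776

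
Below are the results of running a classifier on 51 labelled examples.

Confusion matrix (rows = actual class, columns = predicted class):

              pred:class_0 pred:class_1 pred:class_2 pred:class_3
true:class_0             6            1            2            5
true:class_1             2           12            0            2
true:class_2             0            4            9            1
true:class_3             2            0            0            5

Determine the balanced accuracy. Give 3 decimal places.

Balanced accuracy = mean of per-class recall.
  class_0: recall = 6/14 = 0.4286
  class_1: recall = 12/16 = 0.7500
  class_2: recall = 9/14 = 0.6429
  class_3: recall = 5/7 = 0.7143
Mean = (0.4286 + 0.7500 + 0.6429 + 0.7143) / 4 = 0.634

0.634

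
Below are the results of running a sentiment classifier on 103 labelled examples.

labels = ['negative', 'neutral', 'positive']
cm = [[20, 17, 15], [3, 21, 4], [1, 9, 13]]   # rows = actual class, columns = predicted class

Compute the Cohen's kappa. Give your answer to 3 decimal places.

Observed agreement pₒ = trace/N = 54/103 = 0.5243
Expected agreement pₑ = Σ (rowᵢ·colᵢ)/N² = (52·24 + 28·47 + 23·32)/103² = 0.3111
κ = (pₒ − pₑ)/(1 − pₑ) = (0.5243 − 0.3111)/(1 − 0.3111) = 0.309

0.309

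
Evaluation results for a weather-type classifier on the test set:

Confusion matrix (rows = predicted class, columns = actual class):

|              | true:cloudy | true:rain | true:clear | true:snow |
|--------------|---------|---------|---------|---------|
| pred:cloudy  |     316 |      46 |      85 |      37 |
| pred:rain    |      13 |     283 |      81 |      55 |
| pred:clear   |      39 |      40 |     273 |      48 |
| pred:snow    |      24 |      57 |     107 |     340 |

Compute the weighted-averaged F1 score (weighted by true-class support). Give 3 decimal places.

0.652

Per-class F1 score (2·TP/(2·TP+FP+FN)):
  cloudy: TP=316, FP=46+85+37=168, FN=13+39+24=76 → 632/876 = 0.7215
  rain: TP=283, FP=13+81+55=149, FN=46+40+57=143 → 566/858 = 0.6597
  clear: TP=273, FP=39+40+48=127, FN=85+81+107=273 → 546/946 = 0.5772
  snow: TP=340, FP=24+57+107=188, FN=37+55+48=140 → 680/1008 = 0.6746
Weighted-F1 score = Σ (supportᵢ/N)·F1 scoreᵢ with N=1844: (392/1844)·0.7215 + (426/1844)·0.6597 + (546/1844)·0.5772 + (480/1844)·0.6746 = 0.652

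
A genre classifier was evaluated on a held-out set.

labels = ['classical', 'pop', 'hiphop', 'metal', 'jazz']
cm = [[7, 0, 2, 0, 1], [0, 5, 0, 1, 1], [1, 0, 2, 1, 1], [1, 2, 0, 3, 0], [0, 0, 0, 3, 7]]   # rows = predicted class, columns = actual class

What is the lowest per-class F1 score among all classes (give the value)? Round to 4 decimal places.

0.4286

Per-class F1 score (2·TP/(2·TP+FP+FN)):
  classical: TP=7, FP=0+2+0+1=3, FN=0+1+1+0=2 → 14/19 = 0.73684
  pop: TP=5, FP=0+0+1+1=2, FN=0+0+2+0=2 → 10/14 = 0.71429
  hiphop: TP=2, FP=1+0+1+1=3, FN=2+0+0+0=2 → 4/9 = 0.44444
  metal: TP=3, FP=1+2+0+0=3, FN=0+1+1+3=5 → 6/14 = 0.42857
  jazz: TP=7, FP=0+0+0+3=3, FN=1+1+1+0=3 → 14/20 = 0.70000
Lowest is class 'metal' with F1 score = 0.4286.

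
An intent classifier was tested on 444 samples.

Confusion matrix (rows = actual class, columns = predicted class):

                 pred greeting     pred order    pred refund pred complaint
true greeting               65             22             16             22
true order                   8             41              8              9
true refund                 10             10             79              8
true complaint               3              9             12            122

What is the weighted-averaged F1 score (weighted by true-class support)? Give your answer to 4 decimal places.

Per-class F1 score (2·TP/(2·TP+FP+FN)):
  greeting: TP=65, FP=8+10+3=21, FN=22+16+22=60 → 130/211 = 0.61611
  order: TP=41, FP=22+10+9=41, FN=8+8+9=25 → 82/148 = 0.55405
  refund: TP=79, FP=16+8+12=36, FN=10+10+8=28 → 158/222 = 0.71171
  complaint: TP=122, FP=22+9+8=39, FN=3+9+12=24 → 244/307 = 0.79479
Weighted-F1 score = Σ (supportᵢ/N)·F1 scoreᵢ with N=444: (125/444)·0.61611 + (66/444)·0.55405 + (107/444)·0.71171 + (146/444)·0.79479 = 0.6887

0.6887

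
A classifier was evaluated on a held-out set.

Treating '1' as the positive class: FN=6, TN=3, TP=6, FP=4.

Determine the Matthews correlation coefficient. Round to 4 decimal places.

-0.0690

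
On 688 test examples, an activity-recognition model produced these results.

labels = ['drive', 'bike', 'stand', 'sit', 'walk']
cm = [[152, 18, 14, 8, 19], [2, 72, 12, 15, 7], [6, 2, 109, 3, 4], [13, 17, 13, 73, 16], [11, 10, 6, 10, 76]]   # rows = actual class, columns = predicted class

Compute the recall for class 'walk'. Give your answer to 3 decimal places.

One-vs-rest for 'walk': TP = diagonal; FP = other classes predicted 'walk'; FN = 'walk' predicted as other.
recall = TP/(TP+FN).
walk: TP=76, FN=11+10+6+10=37 → 76/113 = 0.6726

0.673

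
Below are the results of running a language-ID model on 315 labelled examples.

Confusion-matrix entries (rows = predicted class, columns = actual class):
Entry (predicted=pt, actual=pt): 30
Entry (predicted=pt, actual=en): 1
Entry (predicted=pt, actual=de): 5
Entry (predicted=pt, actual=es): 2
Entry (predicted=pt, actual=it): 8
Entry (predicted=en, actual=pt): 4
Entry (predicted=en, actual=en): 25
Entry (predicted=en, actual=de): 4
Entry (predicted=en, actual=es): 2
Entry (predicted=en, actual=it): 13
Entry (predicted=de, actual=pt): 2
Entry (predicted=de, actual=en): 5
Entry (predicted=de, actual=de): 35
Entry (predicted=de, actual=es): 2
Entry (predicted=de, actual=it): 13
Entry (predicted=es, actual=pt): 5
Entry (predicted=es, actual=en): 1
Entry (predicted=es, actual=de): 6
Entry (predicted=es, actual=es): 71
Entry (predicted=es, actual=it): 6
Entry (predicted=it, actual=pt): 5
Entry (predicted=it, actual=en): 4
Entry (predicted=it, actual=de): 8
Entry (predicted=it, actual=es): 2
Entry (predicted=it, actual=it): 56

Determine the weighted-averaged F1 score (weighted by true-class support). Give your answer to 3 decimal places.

Per-class F1 score (2·TP/(2·TP+FP+FN)):
  pt: TP=30, FP=1+5+2+8=16, FN=4+2+5+5=16 → 60/92 = 0.6522
  en: TP=25, FP=4+4+2+13=23, FN=1+5+1+4=11 → 50/84 = 0.5952
  de: TP=35, FP=2+5+2+13=22, FN=5+4+6+8=23 → 70/115 = 0.6087
  es: TP=71, FP=5+1+6+6=18, FN=2+2+2+2=8 → 142/168 = 0.8452
  it: TP=56, FP=5+4+8+2=19, FN=8+13+13+6=40 → 112/171 = 0.6550
Weighted-F1 score = Σ (supportᵢ/N)·F1 scoreᵢ with N=315: (46/315)·0.6522 + (36/315)·0.5952 + (58/315)·0.6087 + (79/315)·0.8452 + (96/315)·0.6550 = 0.687

0.687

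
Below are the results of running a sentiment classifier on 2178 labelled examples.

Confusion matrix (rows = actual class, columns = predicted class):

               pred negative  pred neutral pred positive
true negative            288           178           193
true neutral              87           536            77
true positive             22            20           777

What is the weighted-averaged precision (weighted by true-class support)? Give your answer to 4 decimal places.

0.7333

Per-class precision (TP/(TP+FP)):
  negative: TP=288, FP=87+22=109 → 288/397 = 0.72544
  neutral: TP=536, FP=178+20=198 → 536/734 = 0.73025
  positive: TP=777, FP=193+77=270 → 777/1047 = 0.74212
Weighted-precision = Σ (supportᵢ/N)·precisionᵢ with N=2178: (659/2178)·0.72544 + (700/2178)·0.73025 + (819/2178)·0.74212 = 0.7333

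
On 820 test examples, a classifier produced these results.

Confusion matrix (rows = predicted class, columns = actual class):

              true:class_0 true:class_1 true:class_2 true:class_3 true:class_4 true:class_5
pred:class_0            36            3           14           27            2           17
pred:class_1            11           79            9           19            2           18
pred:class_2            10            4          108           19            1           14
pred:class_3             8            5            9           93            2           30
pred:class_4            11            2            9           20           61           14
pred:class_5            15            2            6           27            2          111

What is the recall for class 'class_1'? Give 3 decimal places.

recall = TP/(TP+FN).
class_1: TP=79, FN=3+4+5+2+2=16 → 79/95 = 0.8316

0.832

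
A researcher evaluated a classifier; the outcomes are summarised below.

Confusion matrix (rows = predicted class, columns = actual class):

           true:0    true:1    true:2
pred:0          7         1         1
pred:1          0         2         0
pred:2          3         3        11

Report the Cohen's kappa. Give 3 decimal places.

Observed agreement pₒ = trace/N = 20/28 = 0.7143
Expected agreement pₑ = Σ (rowᵢ·colᵢ)/N² = (10·9 + 6·2 + 12·17)/28² = 0.3903
κ = (pₒ − pₑ)/(1 − pₑ) = (0.7143 − 0.3903)/(1 − 0.3903) = 0.531

0.531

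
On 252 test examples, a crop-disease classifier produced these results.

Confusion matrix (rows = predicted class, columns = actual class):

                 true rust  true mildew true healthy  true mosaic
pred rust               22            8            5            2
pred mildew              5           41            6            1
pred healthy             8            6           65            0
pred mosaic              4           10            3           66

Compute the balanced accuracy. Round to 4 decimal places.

Balanced accuracy = mean of per-class recall.
  rust: recall = 22/39 = 0.56410
  mildew: recall = 41/65 = 0.63077
  healthy: recall = 65/79 = 0.82278
  mosaic: recall = 66/69 = 0.95652
Mean = (0.56410 + 0.63077 + 0.82278 + 0.95652) / 4 = 0.7435

0.7435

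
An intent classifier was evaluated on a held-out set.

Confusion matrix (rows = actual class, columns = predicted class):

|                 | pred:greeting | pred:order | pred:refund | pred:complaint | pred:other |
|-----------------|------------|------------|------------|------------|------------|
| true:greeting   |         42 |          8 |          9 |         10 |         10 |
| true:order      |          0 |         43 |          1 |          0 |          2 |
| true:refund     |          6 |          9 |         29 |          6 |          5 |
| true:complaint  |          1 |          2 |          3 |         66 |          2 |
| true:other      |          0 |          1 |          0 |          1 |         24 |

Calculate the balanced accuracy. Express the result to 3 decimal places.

0.762

Balanced accuracy = mean of per-class recall.
  greeting: recall = 42/79 = 0.5316
  order: recall = 43/46 = 0.9348
  refund: recall = 29/55 = 0.5273
  complaint: recall = 66/74 = 0.8919
  other: recall = 24/26 = 0.9231
Mean = (0.5316 + 0.9348 + 0.5273 + 0.8919 + 0.9231) / 5 = 0.762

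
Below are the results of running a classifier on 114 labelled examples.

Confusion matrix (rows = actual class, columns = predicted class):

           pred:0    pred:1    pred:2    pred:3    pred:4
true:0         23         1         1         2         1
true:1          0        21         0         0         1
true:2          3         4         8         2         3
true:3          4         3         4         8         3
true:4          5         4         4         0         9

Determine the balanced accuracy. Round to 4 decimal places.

0.5897

Balanced accuracy = mean of per-class recall.
  0: recall = 23/28 = 0.82143
  1: recall = 21/22 = 0.95455
  2: recall = 8/20 = 0.40000
  3: recall = 8/22 = 0.36364
  4: recall = 9/22 = 0.40909
Mean = (0.82143 + 0.95455 + 0.40000 + 0.36364 + 0.40909) / 5 = 0.5897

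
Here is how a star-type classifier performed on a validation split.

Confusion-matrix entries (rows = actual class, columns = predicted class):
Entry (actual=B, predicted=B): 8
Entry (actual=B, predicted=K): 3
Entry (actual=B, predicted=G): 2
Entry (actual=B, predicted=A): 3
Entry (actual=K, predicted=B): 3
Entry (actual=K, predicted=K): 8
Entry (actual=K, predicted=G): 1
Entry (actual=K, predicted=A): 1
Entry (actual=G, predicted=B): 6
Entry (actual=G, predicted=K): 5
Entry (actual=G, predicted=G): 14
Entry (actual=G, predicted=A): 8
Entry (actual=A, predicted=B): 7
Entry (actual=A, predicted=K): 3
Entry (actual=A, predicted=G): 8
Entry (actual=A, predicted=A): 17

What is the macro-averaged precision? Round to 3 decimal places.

0.475

Per-class precision (TP/(TP+FP)):
  B: TP=8, FP=3+6+7=16 → 8/24 = 0.3333
  K: TP=8, FP=3+5+3=11 → 8/19 = 0.4211
  G: TP=14, FP=2+1+8=11 → 14/25 = 0.5600
  A: TP=17, FP=3+1+8=12 → 17/29 = 0.5862
Macro-precision = mean = (0.3333 + 0.4211 + 0.5600 + 0.5862) / 4 = 0.475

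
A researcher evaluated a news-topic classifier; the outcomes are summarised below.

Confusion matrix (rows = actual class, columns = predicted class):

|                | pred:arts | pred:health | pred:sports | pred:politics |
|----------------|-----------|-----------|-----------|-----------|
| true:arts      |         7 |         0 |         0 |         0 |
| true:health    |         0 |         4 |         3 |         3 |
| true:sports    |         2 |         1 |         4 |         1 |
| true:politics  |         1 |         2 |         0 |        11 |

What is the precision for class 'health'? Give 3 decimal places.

Take TP from the diagonal, FP from the rest of the 'health' prediction marginal, FN from the rest of the 'health' actual marginal.
precision = TP/(TP+FP).
health: TP=4, FP=0+1+2=3 → 4/7 = 0.5714

0.571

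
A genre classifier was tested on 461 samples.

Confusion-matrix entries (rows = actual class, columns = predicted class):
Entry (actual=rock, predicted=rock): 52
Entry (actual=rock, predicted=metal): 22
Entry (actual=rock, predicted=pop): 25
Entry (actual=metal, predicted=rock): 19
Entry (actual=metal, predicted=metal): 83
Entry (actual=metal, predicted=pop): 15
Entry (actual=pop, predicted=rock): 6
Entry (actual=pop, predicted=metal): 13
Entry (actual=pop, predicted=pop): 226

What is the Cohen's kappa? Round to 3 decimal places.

Observed agreement pₒ = trace/N = 361/461 = 0.7831
Expected agreement pₑ = Σ (rowᵢ·colᵢ)/N² = (99·77 + 117·118 + 245·266)/461² = 0.4075
κ = (pₒ − pₑ)/(1 − pₑ) = (0.7831 − 0.4075)/(1 − 0.4075) = 0.634

0.634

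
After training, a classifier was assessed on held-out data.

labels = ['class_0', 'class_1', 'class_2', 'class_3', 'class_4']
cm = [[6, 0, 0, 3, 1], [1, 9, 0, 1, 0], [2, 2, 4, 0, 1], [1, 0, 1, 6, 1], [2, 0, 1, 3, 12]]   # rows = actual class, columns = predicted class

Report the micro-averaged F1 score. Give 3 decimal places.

Micro-averaging pools counts across classes: ΣTP=37, ΣFP=20, ΣFN=20.
Micro-F1 score = 2·TP/(2·TP+FP+FN) on pooled counts = 0.649 (equals overall accuracy in single-label multiclass).

0.649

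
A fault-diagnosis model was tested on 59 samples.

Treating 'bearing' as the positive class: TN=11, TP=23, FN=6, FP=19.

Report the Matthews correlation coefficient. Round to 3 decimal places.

0.176

MCC = (TP·TN − FP·FN) / √((TP+FP)(TP+FN)(TN+FP)(TN+FN))
Numerator = 23·11 − 19·6 = 139
Denominator = √(42·29·30·17) = √621180 = 788.1497
MCC = 139 / 788.1497 = 0.176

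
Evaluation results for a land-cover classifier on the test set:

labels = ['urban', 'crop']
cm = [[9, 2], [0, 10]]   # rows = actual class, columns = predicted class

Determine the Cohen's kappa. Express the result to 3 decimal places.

0.811

Observed agreement pₒ = trace/N = 19/21 = 0.9048
Expected agreement pₑ = Σ (rowᵢ·colᵢ)/N² = (11·9 + 10·12)/21² = 0.4966
κ = (pₒ − pₑ)/(1 − pₑ) = (0.9048 − 0.4966)/(1 − 0.4966) = 0.811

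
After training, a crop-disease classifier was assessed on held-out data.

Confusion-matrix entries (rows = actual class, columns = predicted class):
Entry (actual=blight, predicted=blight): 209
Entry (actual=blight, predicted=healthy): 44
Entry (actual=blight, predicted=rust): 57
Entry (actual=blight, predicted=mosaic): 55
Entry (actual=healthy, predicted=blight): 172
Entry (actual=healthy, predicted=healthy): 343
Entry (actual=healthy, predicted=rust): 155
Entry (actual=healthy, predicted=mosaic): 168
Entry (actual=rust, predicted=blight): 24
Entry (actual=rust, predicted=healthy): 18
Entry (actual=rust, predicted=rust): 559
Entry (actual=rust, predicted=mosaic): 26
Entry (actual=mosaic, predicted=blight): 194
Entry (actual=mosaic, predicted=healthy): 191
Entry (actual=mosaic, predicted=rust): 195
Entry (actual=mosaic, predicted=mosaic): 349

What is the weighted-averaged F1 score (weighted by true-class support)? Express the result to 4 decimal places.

Per-class F1 score (2·TP/(2·TP+FP+FN)):
  blight: TP=209, FP=172+24+194=390, FN=44+57+55=156 → 418/964 = 0.43361
  healthy: TP=343, FP=44+18+191=253, FN=172+155+168=495 → 686/1434 = 0.47838
  rust: TP=559, FP=57+155+195=407, FN=24+18+26=68 → 1118/1593 = 0.70182
  mosaic: TP=349, FP=55+168+26=249, FN=194+191+195=580 → 698/1527 = 0.45711
Weighted-F1 score = Σ (supportᵢ/N)·F1 scoreᵢ with N=2759: (365/2759)·0.43361 + (838/2759)·0.47838 + (627/2759)·0.70182 + (929/2759)·0.45711 = 0.5161

0.5161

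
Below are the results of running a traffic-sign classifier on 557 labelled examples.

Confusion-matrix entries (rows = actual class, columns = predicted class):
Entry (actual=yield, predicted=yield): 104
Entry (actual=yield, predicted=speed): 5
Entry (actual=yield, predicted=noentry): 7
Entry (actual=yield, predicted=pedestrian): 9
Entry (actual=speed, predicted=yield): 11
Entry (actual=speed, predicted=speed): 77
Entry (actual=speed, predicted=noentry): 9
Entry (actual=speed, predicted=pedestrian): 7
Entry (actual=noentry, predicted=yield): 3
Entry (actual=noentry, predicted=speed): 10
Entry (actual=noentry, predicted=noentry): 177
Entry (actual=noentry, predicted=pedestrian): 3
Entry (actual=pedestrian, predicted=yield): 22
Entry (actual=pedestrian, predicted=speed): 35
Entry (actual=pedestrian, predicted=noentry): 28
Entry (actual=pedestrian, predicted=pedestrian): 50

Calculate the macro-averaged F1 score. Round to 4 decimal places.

0.6992

Per-class F1 score (2·TP/(2·TP+FP+FN)):
  yield: TP=104, FP=11+3+22=36, FN=5+7+9=21 → 208/265 = 0.78491
  speed: TP=77, FP=5+10+35=50, FN=11+9+7=27 → 154/231 = 0.66667
  noentry: TP=177, FP=7+9+28=44, FN=3+10+3=16 → 354/414 = 0.85507
  pedestrian: TP=50, FP=9+7+3=19, FN=22+35+28=85 → 100/204 = 0.49020
Macro-F1 score = mean = (0.78491 + 0.66667 + 0.85507 + 0.49020) / 4 = 0.6992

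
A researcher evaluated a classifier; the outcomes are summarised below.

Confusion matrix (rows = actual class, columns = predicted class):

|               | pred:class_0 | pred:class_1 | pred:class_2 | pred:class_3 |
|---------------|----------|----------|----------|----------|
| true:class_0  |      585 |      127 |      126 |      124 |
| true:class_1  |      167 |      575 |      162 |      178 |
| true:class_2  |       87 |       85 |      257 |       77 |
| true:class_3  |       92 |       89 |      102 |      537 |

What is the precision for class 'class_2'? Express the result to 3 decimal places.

0.397

precision = TP/(TP+FP).
class_2: TP=257, FP=126+162+102=390 → 257/647 = 0.3972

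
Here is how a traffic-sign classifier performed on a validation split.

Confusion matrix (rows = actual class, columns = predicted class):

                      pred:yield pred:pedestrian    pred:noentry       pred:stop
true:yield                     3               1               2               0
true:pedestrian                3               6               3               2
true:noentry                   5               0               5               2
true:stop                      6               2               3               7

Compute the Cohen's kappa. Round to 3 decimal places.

0.244

Observed agreement pₒ = trace/N = 21/50 = 0.4200
Expected agreement pₑ = Σ (rowᵢ·colᵢ)/N² = (6·17 + 14·9 + 12·13 + 18·11)/50² = 0.2328
κ = (pₒ − pₑ)/(1 − pₑ) = (0.4200 − 0.2328)/(1 − 0.2328) = 0.244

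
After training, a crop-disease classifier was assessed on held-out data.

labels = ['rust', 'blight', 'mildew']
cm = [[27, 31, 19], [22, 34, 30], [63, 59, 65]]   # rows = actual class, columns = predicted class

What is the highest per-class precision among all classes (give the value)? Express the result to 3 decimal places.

Per-class precision (TP/(TP+FP)):
  rust: TP=27, FP=22+63=85 → 27/112 = 0.2411
  blight: TP=34, FP=31+59=90 → 34/124 = 0.2742
  mildew: TP=65, FP=19+30=49 → 65/114 = 0.5702
Highest is class 'mildew' with precision = 0.570.

0.570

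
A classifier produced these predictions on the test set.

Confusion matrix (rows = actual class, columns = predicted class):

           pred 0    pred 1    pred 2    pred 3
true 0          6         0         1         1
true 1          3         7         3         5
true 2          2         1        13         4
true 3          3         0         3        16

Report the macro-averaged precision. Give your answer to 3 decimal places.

Per-class precision (TP/(TP+FP)):
  0: TP=6, FP=3+2+3=8 → 6/14 = 0.4286
  1: TP=7, FP=0+1+0=1 → 7/8 = 0.8750
  2: TP=13, FP=1+3+3=7 → 13/20 = 0.6500
  3: TP=16, FP=1+5+4=10 → 16/26 = 0.6154
Macro-precision = mean = (0.4286 + 0.8750 + 0.6500 + 0.6154) / 4 = 0.642

0.642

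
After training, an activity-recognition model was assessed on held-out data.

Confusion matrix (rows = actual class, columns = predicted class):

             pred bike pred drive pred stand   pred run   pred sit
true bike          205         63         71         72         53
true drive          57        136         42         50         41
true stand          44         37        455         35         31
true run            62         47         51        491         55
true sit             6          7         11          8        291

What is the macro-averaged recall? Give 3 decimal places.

0.642

Per-class recall (TP/(TP+FN)):
  bike: TP=205, FN=63+71+72+53=259 → 205/464 = 0.4418
  drive: TP=136, FN=57+42+50+41=190 → 136/326 = 0.4172
  stand: TP=455, FN=44+37+35+31=147 → 455/602 = 0.7558
  run: TP=491, FN=62+47+51+55=215 → 491/706 = 0.6955
  sit: TP=291, FN=6+7+11+8=32 → 291/323 = 0.9009
Macro-recall = mean = (0.4418 + 0.4172 + 0.7558 + 0.6955 + 0.9009) / 5 = 0.642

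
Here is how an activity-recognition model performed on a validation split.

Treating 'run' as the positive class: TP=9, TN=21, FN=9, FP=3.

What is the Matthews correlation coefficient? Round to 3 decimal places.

MCC = (TP·TN − FP·FN) / √((TP+FP)(TP+FN)(TN+FP)(TN+FN))
Numerator = 9·21 − 3·9 = 162
Denominator = √(12·18·24·30) = √155520 = 394.3602
MCC = 162 / 394.3602 = 0.411

0.411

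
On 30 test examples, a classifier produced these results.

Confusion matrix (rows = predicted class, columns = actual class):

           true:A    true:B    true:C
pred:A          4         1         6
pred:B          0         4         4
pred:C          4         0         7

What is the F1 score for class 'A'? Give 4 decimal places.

One-vs-rest for 'A': TP = diagonal; FP = other classes predicted 'A'; FN = 'A' predicted as other.
F1 score = 2·TP/(2·TP+FP+FN).
A: TP=4, FP=1+6=7, FN=0+4=4 → 8/19 = 0.42105

0.4211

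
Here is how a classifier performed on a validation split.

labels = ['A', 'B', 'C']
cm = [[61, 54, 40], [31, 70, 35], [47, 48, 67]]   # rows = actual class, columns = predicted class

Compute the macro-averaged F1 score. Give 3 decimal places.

0.437

Per-class F1 score (2·TP/(2·TP+FP+FN)):
  A: TP=61, FP=31+47=78, FN=54+40=94 → 122/294 = 0.4150
  B: TP=70, FP=54+48=102, FN=31+35=66 → 140/308 = 0.4545
  C: TP=67, FP=40+35=75, FN=47+48=95 → 134/304 = 0.4408
Macro-F1 score = mean = (0.4150 + 0.4545 + 0.4408) / 3 = 0.437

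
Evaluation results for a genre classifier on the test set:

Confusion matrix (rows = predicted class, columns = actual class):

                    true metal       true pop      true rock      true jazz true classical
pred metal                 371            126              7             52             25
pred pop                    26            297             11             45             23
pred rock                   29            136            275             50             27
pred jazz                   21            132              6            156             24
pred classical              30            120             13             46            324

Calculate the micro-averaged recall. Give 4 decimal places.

Micro-averaging pools counts across classes: ΣTP=1423, ΣFP=949, ΣFN=949.
Micro-recall = TP/(TP+FN) on pooled counts = 0.5999 (equals overall accuracy in single-label multiclass).

0.5999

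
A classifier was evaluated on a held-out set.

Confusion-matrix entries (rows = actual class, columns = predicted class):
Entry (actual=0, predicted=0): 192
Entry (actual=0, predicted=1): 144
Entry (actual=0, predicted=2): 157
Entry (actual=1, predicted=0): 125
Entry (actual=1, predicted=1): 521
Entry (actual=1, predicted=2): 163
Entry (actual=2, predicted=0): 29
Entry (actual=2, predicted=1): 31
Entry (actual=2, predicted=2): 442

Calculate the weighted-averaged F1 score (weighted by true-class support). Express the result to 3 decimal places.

Per-class F1 score (2·TP/(2·TP+FP+FN)):
  0: TP=192, FP=125+29=154, FN=144+157=301 → 384/839 = 0.4577
  1: TP=521, FP=144+31=175, FN=125+163=288 → 1042/1505 = 0.6924
  2: TP=442, FP=157+163=320, FN=29+31=60 → 884/1264 = 0.6994
Weighted-F1 score = Σ (supportᵢ/N)·F1 scoreᵢ with N=1804: (493/1804)·0.4577 + (809/1804)·0.6924 + (502/1804)·0.6994 = 0.630

0.630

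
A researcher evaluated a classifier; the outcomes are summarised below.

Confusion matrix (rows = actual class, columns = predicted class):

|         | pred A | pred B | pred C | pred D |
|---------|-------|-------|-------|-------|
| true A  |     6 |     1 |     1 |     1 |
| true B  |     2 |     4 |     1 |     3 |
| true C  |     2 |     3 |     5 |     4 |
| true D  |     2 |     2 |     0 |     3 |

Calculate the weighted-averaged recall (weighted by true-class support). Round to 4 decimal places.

Per-class recall (TP/(TP+FN)):
  A: TP=6, FN=1+1+1=3 → 6/9 = 0.66667
  B: TP=4, FN=2+1+3=6 → 4/10 = 0.40000
  C: TP=5, FN=2+3+4=9 → 5/14 = 0.35714
  D: TP=3, FN=2+2+0=4 → 3/7 = 0.42857
Weighted-recall = Σ (supportᵢ/N)·recallᵢ with N=40: (9/40)·0.66667 + (10/40)·0.40000 + (14/40)·0.35714 + (7/40)·0.42857 = 0.4500

0.4500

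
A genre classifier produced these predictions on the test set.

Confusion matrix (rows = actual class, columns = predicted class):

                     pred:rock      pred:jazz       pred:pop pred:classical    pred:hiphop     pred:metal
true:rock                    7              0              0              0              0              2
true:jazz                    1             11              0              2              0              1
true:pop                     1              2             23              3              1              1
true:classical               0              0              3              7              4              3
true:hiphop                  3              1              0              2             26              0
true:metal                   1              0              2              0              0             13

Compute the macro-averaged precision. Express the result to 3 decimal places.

0.689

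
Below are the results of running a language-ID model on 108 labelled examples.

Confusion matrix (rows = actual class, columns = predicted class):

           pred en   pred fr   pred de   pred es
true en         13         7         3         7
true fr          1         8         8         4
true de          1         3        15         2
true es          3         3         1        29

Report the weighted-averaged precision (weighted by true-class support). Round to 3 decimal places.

0.613

Per-class precision (TP/(TP+FP)):
  en: TP=13, FP=1+1+3=5 → 13/18 = 0.7222
  fr: TP=8, FP=7+3+3=13 → 8/21 = 0.3810
  de: TP=15, FP=3+8+1=12 → 15/27 = 0.5556
  es: TP=29, FP=7+4+2=13 → 29/42 = 0.6905
Weighted-precision = Σ (supportᵢ/N)·precisionᵢ with N=108: (30/108)·0.7222 + (21/108)·0.3810 + (21/108)·0.5556 + (36/108)·0.6905 = 0.613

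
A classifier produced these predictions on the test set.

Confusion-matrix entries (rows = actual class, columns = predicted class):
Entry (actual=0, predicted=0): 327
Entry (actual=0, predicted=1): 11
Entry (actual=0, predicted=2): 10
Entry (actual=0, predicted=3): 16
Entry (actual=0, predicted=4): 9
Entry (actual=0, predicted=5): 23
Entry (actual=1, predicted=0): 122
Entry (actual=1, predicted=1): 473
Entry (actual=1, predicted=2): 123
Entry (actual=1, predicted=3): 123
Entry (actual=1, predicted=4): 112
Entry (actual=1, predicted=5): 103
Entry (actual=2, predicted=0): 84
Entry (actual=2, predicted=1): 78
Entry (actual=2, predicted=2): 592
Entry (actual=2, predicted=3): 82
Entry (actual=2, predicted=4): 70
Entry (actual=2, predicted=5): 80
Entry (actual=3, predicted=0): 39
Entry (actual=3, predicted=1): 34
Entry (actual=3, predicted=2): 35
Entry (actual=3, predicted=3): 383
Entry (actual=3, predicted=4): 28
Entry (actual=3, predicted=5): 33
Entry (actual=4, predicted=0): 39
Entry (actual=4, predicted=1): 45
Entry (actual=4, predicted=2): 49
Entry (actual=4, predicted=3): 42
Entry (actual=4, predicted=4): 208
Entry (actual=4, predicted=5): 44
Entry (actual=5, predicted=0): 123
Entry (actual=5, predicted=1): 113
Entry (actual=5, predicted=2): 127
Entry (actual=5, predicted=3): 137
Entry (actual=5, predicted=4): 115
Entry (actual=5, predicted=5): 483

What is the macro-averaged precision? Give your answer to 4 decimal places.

0.5348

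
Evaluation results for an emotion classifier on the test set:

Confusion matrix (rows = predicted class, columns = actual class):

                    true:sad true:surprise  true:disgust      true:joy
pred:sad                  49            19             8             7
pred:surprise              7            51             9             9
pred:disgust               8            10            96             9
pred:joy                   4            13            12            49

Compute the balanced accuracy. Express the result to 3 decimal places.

0.675

Balanced accuracy = mean of per-class recall.
  sad: recall = 49/68 = 0.7206
  surprise: recall = 51/93 = 0.5484
  disgust: recall = 96/125 = 0.7680
  joy: recall = 49/74 = 0.6622
Mean = (0.7206 + 0.5484 + 0.7680 + 0.6622) / 4 = 0.675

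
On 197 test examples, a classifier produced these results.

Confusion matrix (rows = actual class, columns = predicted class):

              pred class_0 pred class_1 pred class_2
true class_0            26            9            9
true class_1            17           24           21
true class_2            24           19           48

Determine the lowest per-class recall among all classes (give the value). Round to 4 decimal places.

0.3871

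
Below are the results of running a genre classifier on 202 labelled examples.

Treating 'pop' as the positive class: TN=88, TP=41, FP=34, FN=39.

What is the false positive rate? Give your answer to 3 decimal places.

FPR = FP/(FP+TN) = 34/(34+88) = 0.279

0.279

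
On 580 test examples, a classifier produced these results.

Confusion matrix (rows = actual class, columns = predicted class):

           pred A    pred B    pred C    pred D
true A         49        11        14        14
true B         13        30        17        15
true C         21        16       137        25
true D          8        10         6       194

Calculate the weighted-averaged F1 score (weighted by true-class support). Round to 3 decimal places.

0.703

Per-class F1 score (2·TP/(2·TP+FP+FN)):
  A: TP=49, FP=13+21+8=42, FN=11+14+14=39 → 98/179 = 0.5475
  B: TP=30, FP=11+16+10=37, FN=13+17+15=45 → 60/142 = 0.4225
  C: TP=137, FP=14+17+6=37, FN=21+16+25=62 → 274/373 = 0.7346
  D: TP=194, FP=14+15+25=54, FN=8+10+6=24 → 388/466 = 0.8326
Weighted-F1 score = Σ (supportᵢ/N)·F1 scoreᵢ with N=580: (88/580)·0.5475 + (75/580)·0.4225 + (199/580)·0.7346 + (218/580)·0.8326 = 0.703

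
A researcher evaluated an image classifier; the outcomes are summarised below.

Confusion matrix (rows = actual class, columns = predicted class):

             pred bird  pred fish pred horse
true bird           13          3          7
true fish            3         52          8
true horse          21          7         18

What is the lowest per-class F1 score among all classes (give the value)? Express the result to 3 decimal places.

0.433

Per-class F1 score (2·TP/(2·TP+FP+FN)):
  bird: TP=13, FP=3+21=24, FN=3+7=10 → 26/60 = 0.4333
  fish: TP=52, FP=3+7=10, FN=3+8=11 → 104/125 = 0.8320
  horse: TP=18, FP=7+8=15, FN=21+7=28 → 36/79 = 0.4557
Lowest is class 'bird' with F1 score = 0.433.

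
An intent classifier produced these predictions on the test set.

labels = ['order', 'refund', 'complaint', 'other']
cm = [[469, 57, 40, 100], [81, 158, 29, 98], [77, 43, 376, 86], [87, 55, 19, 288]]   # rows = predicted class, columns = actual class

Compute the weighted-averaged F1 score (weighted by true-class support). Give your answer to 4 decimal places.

0.6240

Per-class F1 score (2·TP/(2·TP+FP+FN)):
  order: TP=469, FP=57+40+100=197, FN=81+77+87=245 → 938/1380 = 0.67971
  refund: TP=158, FP=81+29+98=208, FN=57+43+55=155 → 316/679 = 0.46539
  complaint: TP=376, FP=77+43+86=206, FN=40+29+19=88 → 752/1046 = 0.71893
  other: TP=288, FP=87+55+19=161, FN=100+98+86=284 → 576/1021 = 0.56415
Weighted-F1 score = Σ (supportᵢ/N)·F1 scoreᵢ with N=2063: (714/2063)·0.67971 + (313/2063)·0.46539 + (464/2063)·0.71893 + (572/2063)·0.56415 = 0.6240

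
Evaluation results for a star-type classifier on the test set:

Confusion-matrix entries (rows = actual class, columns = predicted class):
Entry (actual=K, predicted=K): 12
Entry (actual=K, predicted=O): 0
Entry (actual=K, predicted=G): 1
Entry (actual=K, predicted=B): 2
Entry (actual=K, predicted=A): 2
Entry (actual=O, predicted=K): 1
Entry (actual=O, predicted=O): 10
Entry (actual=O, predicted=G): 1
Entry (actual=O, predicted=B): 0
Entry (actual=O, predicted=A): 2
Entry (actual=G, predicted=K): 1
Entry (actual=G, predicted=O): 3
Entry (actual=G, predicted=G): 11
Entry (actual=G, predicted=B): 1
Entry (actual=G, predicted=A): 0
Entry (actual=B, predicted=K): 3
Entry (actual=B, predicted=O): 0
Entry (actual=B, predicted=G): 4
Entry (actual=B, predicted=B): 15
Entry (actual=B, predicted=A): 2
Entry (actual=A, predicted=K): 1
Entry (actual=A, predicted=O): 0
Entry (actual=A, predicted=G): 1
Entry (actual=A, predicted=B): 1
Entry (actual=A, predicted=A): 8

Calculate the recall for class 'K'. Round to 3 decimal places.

0.706

Take TP from the diagonal, FP from the rest of the 'K' prediction marginal, FN from the rest of the 'K' actual marginal.
recall = TP/(TP+FN).
K: TP=12, FN=0+1+2+2=5 → 12/17 = 0.7059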